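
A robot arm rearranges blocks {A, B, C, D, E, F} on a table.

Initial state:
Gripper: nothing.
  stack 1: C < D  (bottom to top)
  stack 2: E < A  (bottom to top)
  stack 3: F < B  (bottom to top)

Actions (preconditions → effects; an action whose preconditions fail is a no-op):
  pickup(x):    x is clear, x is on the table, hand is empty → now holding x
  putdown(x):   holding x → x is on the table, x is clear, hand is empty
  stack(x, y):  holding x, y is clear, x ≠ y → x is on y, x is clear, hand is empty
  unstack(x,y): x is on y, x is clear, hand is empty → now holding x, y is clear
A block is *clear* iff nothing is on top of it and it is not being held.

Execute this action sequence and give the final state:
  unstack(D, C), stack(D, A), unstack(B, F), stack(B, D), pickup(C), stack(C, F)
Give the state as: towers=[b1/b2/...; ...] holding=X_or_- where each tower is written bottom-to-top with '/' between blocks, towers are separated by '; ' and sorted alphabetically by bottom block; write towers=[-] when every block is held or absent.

step 1 (unstack(D, C)): towers=[C; E/A; F/B] holding=D
step 2 (stack(D, A)): towers=[C; E/A/D; F/B] holding=-
step 3 (unstack(B, F)): towers=[C; E/A/D; F] holding=B
step 4 (stack(B, D)): towers=[C; E/A/D/B; F] holding=-
step 5 (pickup(C)): towers=[E/A/D/B; F] holding=C
step 6 (stack(C, F)): towers=[E/A/D/B; F/C] holding=-

towers=[E/A/D/B; F/C] holding=-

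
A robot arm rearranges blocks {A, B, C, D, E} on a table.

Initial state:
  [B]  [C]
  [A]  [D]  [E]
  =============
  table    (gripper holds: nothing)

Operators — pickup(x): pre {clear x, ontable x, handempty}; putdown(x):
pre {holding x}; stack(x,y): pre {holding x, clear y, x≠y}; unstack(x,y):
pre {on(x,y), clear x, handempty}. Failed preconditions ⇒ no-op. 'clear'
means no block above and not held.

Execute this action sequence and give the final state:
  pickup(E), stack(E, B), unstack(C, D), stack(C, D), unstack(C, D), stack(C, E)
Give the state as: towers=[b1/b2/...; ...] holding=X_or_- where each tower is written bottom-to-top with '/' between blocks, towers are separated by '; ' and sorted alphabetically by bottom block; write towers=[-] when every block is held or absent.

step 1 (pickup(E)): towers=[A/B; D/C] holding=E
step 2 (stack(E, B)): towers=[A/B/E; D/C] holding=-
step 3 (unstack(C, D)): towers=[A/B/E; D] holding=C
step 4 (stack(C, D)): towers=[A/B/E; D/C] holding=-
step 5 (unstack(C, D)): towers=[A/B/E; D] holding=C
step 6 (stack(C, E)): towers=[A/B/E/C; D] holding=-

towers=[A/B/E/C; D] holding=-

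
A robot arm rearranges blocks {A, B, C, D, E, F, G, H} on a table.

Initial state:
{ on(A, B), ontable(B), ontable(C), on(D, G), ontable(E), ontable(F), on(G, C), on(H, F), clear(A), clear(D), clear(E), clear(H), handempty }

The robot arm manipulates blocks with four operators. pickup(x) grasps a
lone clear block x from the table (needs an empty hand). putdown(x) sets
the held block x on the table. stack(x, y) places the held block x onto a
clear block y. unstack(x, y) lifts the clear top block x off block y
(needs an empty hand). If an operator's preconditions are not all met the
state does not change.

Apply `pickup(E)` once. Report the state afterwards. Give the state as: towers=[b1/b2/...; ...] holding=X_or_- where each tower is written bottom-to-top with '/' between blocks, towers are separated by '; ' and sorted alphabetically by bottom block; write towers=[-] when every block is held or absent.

before: towers=[B/A; C/G/D; E; F/H] holding=-
pre[pickup(E)]: clear(E) ✓, ontable(E) ✓, handempty ✓
all met → apply pickup(E)
after:  towers=[B/A; C/G/D; F/H] holding=E

towers=[B/A; C/G/D; F/H] holding=E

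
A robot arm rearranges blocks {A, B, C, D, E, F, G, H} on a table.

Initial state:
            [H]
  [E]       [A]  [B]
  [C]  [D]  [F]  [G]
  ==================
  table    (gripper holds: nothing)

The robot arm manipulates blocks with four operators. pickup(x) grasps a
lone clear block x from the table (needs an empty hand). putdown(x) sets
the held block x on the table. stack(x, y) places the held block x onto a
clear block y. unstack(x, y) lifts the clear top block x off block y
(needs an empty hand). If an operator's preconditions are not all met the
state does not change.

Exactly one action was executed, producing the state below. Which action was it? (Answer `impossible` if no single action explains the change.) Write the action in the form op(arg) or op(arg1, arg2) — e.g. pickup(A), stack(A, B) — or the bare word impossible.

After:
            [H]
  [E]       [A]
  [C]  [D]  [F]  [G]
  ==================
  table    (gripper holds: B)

unstack(B, G)

target: towers=[C/E; D; F/A/H; G] holding=B
     unstack(E, C) → towers=[C; D; F/A/H; G/B] holding=E
     unstack(H, A) → towers=[C/E; D; F/A; G/B] holding=H
     unstack(B, G) → towers=[C/E; D; F/A/H; G] holding=B  ← match
         pickup(D) → towers=[C/E; F/A/H; G/B] holding=D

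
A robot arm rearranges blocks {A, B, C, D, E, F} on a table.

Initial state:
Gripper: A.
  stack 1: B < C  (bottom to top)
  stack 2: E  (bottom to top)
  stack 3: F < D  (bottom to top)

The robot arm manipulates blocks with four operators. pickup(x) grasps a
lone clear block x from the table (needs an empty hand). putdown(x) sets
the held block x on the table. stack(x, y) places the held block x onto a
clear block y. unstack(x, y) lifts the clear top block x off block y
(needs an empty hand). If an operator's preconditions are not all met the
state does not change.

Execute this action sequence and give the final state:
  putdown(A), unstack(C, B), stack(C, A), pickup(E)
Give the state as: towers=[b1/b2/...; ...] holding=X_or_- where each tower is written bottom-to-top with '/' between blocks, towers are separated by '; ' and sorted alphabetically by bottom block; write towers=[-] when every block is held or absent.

towers=[A/C; B; F/D] holding=E

step 1 (putdown(A)): towers=[A; B/C; E; F/D] holding=-
step 2 (unstack(C, B)): towers=[A; B; E; F/D] holding=C
step 3 (stack(C, A)): towers=[A/C; B; E; F/D] holding=-
step 4 (pickup(E)): towers=[A/C; B; F/D] holding=E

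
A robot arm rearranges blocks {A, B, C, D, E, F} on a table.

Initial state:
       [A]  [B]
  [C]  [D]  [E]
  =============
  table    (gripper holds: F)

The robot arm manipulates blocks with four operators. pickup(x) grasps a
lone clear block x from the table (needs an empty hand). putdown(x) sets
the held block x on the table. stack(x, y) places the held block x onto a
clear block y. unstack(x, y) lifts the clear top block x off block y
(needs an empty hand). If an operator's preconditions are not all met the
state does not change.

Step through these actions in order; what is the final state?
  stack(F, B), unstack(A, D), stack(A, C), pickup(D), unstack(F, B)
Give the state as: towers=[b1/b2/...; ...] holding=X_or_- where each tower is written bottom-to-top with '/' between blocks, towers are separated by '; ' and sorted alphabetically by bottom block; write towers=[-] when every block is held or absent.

towers=[C/A; E/B/F] holding=D

step 1 (stack(F, B)): towers=[C; D/A; E/B/F] holding=-
step 2 (unstack(A, D)): towers=[C; D; E/B/F] holding=A
step 3 (stack(A, C)): towers=[C/A; D; E/B/F] holding=-
step 4 (pickup(D)): towers=[C/A; E/B/F] holding=D
step 5 (unstack(F, B)) [no-op]: towers=[C/A; E/B/F] holding=D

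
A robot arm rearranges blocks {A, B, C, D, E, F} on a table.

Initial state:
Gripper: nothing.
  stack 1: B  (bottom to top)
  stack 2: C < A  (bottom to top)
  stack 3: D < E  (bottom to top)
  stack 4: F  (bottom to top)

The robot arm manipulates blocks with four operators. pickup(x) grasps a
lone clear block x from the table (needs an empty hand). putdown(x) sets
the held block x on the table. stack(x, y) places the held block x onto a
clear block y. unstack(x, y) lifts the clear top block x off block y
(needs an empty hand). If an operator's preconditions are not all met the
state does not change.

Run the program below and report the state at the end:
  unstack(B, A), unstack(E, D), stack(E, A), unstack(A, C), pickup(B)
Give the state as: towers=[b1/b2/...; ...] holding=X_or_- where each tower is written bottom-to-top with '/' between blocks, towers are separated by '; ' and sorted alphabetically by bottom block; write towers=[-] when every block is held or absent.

towers=[C/A/E; D; F] holding=B

step 1 (unstack(B, A)) [no-op]: towers=[B; C/A; D/E; F] holding=-
step 2 (unstack(E, D)): towers=[B; C/A; D; F] holding=E
step 3 (stack(E, A)): towers=[B; C/A/E; D; F] holding=-
step 4 (unstack(A, C)) [no-op]: towers=[B; C/A/E; D; F] holding=-
step 5 (pickup(B)): towers=[C/A/E; D; F] holding=B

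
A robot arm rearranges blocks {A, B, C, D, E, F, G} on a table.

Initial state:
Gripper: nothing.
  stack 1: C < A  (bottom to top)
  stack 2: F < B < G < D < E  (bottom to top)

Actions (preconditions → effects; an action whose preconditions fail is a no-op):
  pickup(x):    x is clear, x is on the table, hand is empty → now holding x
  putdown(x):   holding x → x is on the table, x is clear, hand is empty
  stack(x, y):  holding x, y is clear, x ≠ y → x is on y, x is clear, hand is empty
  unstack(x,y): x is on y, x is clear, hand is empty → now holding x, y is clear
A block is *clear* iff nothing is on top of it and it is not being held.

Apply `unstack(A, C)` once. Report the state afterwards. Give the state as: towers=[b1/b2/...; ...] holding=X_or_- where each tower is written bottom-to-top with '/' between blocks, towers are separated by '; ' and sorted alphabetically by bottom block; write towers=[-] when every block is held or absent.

towers=[C; F/B/G/D/E] holding=A

before: towers=[C/A; F/B/G/D/E] holding=-
pre[unstack(A, C)]: on(A,C) ✓, clear(A) ✓, handempty ✓
all met → apply unstack(A, C)
after:  towers=[C; F/B/G/D/E] holding=A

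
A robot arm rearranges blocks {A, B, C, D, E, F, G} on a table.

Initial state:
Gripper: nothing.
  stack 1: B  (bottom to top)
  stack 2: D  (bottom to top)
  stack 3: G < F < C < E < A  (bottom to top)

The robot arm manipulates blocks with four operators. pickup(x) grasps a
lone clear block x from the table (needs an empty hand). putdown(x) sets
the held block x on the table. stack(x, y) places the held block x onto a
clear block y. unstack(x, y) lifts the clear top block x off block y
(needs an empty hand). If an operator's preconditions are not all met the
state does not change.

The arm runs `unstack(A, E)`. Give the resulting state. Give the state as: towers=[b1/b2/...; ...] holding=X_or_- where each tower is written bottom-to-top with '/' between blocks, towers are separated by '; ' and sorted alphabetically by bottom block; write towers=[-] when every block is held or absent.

before: towers=[B; D; G/F/C/E/A] holding=-
pre[unstack(A, E)]: on(A,E) ok, clear(A) ok, handempty ok
all met → apply unstack(A, E)
after:  towers=[B; D; G/F/C/E] holding=A

towers=[B; D; G/F/C/E] holding=A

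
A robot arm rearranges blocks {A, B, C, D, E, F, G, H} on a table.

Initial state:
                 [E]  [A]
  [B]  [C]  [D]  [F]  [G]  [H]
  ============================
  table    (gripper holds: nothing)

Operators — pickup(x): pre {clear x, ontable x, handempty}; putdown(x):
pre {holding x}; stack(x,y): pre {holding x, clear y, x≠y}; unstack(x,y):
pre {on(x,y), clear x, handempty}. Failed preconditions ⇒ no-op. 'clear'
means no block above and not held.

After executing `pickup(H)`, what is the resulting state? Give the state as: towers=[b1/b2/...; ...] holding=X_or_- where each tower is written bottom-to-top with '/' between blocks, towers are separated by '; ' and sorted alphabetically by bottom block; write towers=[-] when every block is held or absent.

towers=[B; C; D; F/E; G/A] holding=H

before: towers=[B; C; D; F/E; G/A; H] holding=-
pre[pickup(H)]: clear(H) yes, ontable(H) yes, handempty yes
all met → apply pickup(H)
after:  towers=[B; C; D; F/E; G/A] holding=H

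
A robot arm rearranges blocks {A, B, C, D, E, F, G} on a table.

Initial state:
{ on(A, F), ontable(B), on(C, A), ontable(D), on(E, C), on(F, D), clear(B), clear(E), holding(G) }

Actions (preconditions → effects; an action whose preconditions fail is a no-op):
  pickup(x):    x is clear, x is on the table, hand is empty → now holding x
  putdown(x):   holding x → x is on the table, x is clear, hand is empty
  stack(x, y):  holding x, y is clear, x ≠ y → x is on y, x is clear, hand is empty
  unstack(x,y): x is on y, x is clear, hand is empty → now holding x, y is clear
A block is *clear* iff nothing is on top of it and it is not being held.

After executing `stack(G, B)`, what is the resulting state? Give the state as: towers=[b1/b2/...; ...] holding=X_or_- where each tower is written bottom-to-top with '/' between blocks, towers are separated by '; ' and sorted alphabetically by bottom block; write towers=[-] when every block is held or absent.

towers=[B/G; D/F/A/C/E] holding=-

before: towers=[B; D/F/A/C/E] holding=G
pre[stack(G, B)]: holding(G) yes, clear(B) yes, G≠B yes
all met → apply stack(G, B)
after:  towers=[B/G; D/F/A/C/E] holding=-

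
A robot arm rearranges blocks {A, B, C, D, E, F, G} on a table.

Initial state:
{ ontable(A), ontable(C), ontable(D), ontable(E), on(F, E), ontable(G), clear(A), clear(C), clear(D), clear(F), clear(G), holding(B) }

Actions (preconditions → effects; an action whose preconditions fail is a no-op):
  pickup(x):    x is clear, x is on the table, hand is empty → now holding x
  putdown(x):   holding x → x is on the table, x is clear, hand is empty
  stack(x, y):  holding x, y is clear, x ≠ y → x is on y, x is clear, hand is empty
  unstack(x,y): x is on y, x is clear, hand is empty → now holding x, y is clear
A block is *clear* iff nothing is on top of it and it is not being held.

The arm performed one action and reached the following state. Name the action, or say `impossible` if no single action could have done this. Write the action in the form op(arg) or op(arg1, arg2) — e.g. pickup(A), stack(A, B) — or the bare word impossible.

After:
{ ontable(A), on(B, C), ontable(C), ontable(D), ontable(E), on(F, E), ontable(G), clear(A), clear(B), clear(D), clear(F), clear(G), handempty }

stack(B, C)

target: towers=[A; C/B; D; E/F; G] holding=-
        putdown(B) → towers=[A; B; C; D; E/F; G] holding=-
       stack(B, F) → towers=[A; C; D; E/F/B; G] holding=-
       stack(B, G) → towers=[A; C; D; E/F; G/B] holding=-
       stack(B, D) → towers=[A; C; D/B; E/F; G] holding=-
       stack(B, A) → towers=[A/B; C; D; E/F; G] holding=-
       stack(B, C) → towers=[A; C/B; D; E/F; G] holding=-  ← match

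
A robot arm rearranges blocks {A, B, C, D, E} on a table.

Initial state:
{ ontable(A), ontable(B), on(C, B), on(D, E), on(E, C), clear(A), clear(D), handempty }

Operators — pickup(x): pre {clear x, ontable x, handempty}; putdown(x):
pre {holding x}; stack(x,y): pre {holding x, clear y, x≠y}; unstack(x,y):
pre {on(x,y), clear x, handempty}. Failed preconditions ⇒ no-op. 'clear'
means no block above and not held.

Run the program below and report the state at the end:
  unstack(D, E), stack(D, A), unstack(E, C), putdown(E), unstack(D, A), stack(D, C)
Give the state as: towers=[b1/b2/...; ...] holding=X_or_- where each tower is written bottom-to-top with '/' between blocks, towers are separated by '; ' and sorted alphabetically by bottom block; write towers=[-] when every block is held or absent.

step 1 (unstack(D, E)): towers=[A; B/C/E] holding=D
step 2 (stack(D, A)): towers=[A/D; B/C/E] holding=-
step 3 (unstack(E, C)): towers=[A/D; B/C] holding=E
step 4 (putdown(E)): towers=[A/D; B/C; E] holding=-
step 5 (unstack(D, A)): towers=[A; B/C; E] holding=D
step 6 (stack(D, C)): towers=[A; B/C/D; E] holding=-

towers=[A; B/C/D; E] holding=-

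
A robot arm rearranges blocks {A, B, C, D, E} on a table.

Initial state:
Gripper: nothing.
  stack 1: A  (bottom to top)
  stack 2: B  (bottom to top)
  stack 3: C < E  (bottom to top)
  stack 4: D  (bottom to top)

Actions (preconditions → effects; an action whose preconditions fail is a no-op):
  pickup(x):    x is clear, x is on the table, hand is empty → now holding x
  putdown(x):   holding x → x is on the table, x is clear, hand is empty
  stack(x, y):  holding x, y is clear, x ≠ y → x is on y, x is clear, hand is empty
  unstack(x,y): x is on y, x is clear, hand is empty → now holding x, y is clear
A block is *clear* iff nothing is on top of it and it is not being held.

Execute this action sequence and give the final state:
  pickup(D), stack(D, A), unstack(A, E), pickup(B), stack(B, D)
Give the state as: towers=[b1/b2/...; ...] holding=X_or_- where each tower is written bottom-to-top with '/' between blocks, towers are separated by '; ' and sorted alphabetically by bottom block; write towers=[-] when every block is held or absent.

towers=[A/D/B; C/E] holding=-

step 1 (pickup(D)): towers=[A; B; C/E] holding=D
step 2 (stack(D, A)): towers=[A/D; B; C/E] holding=-
step 3 (unstack(A, E)) [no-op]: towers=[A/D; B; C/E] holding=-
step 4 (pickup(B)): towers=[A/D; C/E] holding=B
step 5 (stack(B, D)): towers=[A/D/B; C/E] holding=-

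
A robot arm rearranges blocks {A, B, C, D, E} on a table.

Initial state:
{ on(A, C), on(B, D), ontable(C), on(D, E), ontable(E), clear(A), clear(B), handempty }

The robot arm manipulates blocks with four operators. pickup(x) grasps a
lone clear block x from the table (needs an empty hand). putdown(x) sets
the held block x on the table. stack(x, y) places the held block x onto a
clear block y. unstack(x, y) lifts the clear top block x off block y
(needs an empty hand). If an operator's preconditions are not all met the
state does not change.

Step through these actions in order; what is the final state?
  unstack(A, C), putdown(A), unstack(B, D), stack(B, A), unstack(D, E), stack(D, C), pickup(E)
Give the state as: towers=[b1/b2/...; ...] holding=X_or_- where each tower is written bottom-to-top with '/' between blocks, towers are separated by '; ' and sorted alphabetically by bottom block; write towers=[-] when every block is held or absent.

towers=[A/B; C/D] holding=E

step 1 (unstack(A, C)): towers=[C; E/D/B] holding=A
step 2 (putdown(A)): towers=[A; C; E/D/B] holding=-
step 3 (unstack(B, D)): towers=[A; C; E/D] holding=B
step 4 (stack(B, A)): towers=[A/B; C; E/D] holding=-
step 5 (unstack(D, E)): towers=[A/B; C; E] holding=D
step 6 (stack(D, C)): towers=[A/B; C/D; E] holding=-
step 7 (pickup(E)): towers=[A/B; C/D] holding=E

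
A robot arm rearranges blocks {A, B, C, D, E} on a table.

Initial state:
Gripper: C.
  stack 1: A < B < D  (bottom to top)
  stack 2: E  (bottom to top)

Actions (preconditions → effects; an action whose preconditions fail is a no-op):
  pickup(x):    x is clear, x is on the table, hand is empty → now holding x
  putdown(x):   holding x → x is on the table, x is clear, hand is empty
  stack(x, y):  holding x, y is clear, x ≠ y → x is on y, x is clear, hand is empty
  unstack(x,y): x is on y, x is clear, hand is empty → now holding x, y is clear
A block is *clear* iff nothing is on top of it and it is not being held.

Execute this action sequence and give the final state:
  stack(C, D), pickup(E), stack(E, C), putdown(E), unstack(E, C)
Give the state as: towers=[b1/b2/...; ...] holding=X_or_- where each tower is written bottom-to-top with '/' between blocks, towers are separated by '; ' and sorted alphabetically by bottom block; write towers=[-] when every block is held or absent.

towers=[A/B/D/C] holding=E

step 1 (stack(C, D)): towers=[A/B/D/C; E] holding=-
step 2 (pickup(E)): towers=[A/B/D/C] holding=E
step 3 (stack(E, C)): towers=[A/B/D/C/E] holding=-
step 4 (putdown(E)) [no-op]: towers=[A/B/D/C/E] holding=-
step 5 (unstack(E, C)): towers=[A/B/D/C] holding=E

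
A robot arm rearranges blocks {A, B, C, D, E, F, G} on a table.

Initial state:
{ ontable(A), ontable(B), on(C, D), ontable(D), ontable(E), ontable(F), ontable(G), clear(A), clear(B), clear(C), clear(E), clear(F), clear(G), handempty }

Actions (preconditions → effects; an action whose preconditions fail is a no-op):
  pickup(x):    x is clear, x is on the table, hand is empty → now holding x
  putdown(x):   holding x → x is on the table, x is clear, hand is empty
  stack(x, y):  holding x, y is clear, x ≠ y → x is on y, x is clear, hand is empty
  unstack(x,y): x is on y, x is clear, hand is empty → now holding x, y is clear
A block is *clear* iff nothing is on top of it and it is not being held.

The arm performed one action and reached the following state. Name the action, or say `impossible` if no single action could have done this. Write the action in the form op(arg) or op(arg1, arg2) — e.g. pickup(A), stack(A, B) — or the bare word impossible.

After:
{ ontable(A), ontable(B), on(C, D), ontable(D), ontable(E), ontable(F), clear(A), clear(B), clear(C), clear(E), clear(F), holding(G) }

pickup(G)

target: towers=[A; B; D/C; E; F] holding=G
         pickup(B) → towers=[A; D/C; E; F; G] holding=B
         pickup(F) → towers=[A; B; D/C; E; G] holding=F
         pickup(G) → towers=[A; B; D/C; E; F] holding=G  ← match
         pickup(A) → towers=[B; D/C; E; F; G] holding=A
         pickup(E) → towers=[A; B; D/C; F; G] holding=E
     unstack(C, D) → towers=[A; B; D; E; F; G] holding=C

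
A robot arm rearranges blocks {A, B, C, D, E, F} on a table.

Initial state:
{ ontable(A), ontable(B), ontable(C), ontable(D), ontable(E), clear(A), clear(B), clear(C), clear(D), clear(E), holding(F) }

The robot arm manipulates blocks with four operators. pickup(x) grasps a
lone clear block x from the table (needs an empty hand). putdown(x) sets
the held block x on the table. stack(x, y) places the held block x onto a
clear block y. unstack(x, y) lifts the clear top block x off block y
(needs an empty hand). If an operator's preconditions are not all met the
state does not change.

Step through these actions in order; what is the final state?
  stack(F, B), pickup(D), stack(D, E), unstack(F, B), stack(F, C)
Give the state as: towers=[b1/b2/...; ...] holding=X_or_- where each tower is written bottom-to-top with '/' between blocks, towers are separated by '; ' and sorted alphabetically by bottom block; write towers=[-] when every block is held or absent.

step 1 (stack(F, B)): towers=[A; B/F; C; D; E] holding=-
step 2 (pickup(D)): towers=[A; B/F; C; E] holding=D
step 3 (stack(D, E)): towers=[A; B/F; C; E/D] holding=-
step 4 (unstack(F, B)): towers=[A; B; C; E/D] holding=F
step 5 (stack(F, C)): towers=[A; B; C/F; E/D] holding=-

towers=[A; B; C/F; E/D] holding=-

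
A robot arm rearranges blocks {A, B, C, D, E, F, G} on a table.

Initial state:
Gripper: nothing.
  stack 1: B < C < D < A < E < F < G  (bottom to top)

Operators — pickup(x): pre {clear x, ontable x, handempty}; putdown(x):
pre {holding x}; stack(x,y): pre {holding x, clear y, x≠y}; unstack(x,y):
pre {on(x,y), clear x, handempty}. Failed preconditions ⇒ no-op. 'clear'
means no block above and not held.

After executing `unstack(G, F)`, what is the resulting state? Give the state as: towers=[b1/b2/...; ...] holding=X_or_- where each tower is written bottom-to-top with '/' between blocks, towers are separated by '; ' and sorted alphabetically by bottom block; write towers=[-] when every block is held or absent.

towers=[B/C/D/A/E/F] holding=G

before: towers=[B/C/D/A/E/F/G] holding=-
pre[unstack(G, F)]: on(G,F) ✓, clear(G) ✓, handempty ✓
all met → apply unstack(G, F)
after:  towers=[B/C/D/A/E/F] holding=G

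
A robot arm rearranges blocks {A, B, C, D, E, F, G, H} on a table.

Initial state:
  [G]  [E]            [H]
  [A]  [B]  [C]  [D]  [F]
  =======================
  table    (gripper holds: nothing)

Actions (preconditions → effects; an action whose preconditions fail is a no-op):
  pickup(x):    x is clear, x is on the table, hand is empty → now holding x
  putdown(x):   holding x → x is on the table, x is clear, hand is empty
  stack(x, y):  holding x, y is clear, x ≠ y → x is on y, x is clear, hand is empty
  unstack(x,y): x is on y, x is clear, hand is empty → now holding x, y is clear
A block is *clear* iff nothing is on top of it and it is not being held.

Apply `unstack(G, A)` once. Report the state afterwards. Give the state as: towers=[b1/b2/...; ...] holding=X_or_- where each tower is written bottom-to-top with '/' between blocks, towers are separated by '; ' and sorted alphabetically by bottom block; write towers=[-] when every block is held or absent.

towers=[A; B/E; C; D; F/H] holding=G

before: towers=[A/G; B/E; C; D; F/H] holding=-
pre[unstack(G, A)]: on(G,A) ✓, clear(G) ✓, handempty ✓
all met → apply unstack(G, A)
after:  towers=[A; B/E; C; D; F/H] holding=G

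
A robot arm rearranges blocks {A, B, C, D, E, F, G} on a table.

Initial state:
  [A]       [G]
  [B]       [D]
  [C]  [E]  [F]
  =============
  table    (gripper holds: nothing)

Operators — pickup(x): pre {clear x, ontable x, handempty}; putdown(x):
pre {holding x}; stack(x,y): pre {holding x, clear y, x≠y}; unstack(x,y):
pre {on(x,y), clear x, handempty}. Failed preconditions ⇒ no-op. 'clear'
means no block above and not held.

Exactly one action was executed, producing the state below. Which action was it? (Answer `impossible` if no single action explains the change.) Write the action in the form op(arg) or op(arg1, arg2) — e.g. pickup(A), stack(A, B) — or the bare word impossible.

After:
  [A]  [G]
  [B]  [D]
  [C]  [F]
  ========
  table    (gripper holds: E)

pickup(E)

target: towers=[C/B/A; F/D/G] holding=E
     unstack(G, D) → towers=[C/B/A; E; F/D] holding=G
     unstack(A, B) → towers=[C/B; E; F/D/G] holding=A
         pickup(E) → towers=[C/B/A; F/D/G] holding=E  ← match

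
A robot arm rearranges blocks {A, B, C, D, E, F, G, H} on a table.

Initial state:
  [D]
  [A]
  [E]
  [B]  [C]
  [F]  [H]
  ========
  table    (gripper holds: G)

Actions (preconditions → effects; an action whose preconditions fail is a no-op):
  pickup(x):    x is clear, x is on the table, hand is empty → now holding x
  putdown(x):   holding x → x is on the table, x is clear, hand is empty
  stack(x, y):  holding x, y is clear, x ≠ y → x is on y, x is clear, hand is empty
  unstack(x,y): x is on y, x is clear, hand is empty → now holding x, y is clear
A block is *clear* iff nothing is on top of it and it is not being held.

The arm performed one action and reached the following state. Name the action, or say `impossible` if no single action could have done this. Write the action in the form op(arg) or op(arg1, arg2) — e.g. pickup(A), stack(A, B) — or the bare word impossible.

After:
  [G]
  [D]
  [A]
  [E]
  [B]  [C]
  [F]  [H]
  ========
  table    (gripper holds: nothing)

stack(G, D)

target: towers=[F/B/E/A/D/G; H/C] holding=-
        putdown(G) → towers=[F/B/E/A/D; G; H/C] holding=-
       stack(G, D) → towers=[F/B/E/A/D/G; H/C] holding=-  ← match
       stack(G, C) → towers=[F/B/E/A/D; H/C/G] holding=-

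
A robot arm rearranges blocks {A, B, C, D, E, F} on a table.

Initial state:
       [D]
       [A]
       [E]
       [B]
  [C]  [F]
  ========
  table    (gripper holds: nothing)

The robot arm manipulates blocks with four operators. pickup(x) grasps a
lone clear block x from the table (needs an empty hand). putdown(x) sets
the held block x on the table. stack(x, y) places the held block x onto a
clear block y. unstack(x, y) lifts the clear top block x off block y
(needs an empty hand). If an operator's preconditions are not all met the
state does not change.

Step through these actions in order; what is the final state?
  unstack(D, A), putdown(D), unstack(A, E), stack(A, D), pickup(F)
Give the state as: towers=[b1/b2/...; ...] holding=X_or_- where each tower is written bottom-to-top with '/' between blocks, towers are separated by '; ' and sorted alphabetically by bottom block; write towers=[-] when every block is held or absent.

towers=[C; D/A; F/B/E] holding=-

step 1 (unstack(D, A)): towers=[C; F/B/E/A] holding=D
step 2 (putdown(D)): towers=[C; D; F/B/E/A] holding=-
step 3 (unstack(A, E)): towers=[C; D; F/B/E] holding=A
step 4 (stack(A, D)): towers=[C; D/A; F/B/E] holding=-
step 5 (pickup(F)) [no-op]: towers=[C; D/A; F/B/E] holding=-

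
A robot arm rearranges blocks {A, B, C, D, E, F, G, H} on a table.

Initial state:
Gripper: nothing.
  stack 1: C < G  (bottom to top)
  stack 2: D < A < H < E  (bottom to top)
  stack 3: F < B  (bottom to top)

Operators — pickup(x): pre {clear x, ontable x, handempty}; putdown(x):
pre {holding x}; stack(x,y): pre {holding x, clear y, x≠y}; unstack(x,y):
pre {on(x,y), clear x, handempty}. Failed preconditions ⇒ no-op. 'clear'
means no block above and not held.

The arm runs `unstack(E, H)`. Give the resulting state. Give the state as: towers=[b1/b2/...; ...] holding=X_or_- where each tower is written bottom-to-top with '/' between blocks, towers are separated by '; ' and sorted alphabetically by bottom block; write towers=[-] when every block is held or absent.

towers=[C/G; D/A/H; F/B] holding=E

before: towers=[C/G; D/A/H/E; F/B] holding=-
pre[unstack(E, H)]: on(E,H) ✓, clear(E) ✓, handempty ✓
all met → apply unstack(E, H)
after:  towers=[C/G; D/A/H; F/B] holding=E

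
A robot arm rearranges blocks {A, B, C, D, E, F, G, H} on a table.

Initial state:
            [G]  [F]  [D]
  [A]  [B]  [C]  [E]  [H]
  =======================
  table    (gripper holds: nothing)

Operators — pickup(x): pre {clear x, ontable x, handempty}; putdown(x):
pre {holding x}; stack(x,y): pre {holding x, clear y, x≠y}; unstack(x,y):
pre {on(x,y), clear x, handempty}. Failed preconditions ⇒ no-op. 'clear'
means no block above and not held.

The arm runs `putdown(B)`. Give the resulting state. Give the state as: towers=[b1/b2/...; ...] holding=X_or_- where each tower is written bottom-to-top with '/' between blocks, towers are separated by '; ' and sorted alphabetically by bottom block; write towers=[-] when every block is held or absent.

towers=[A; B; C/G; E/F; H/D] holding=-

before: towers=[A; B; C/G; E/F; H/D] holding=-
pre[putdown(B)]: holding(B) no
holding(B) unmet → putdown(B) is a no-op
after:  towers=[A; B; C/G; E/F; H/D] holding=-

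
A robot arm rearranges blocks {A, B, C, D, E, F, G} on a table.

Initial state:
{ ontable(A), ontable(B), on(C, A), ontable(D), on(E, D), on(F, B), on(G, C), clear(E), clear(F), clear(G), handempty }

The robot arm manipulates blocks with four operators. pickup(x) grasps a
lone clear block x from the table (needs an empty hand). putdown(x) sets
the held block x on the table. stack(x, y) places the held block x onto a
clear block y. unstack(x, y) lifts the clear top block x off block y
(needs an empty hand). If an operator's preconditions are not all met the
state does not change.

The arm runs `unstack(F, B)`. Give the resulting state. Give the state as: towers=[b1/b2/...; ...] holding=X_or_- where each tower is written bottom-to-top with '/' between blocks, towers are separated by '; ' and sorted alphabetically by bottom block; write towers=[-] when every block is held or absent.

before: towers=[A/C/G; B/F; D/E] holding=-
pre[unstack(F, B)]: on(F,B) ✓, clear(F) ✓, handempty ✓
all met → apply unstack(F, B)
after:  towers=[A/C/G; B; D/E] holding=F

towers=[A/C/G; B; D/E] holding=F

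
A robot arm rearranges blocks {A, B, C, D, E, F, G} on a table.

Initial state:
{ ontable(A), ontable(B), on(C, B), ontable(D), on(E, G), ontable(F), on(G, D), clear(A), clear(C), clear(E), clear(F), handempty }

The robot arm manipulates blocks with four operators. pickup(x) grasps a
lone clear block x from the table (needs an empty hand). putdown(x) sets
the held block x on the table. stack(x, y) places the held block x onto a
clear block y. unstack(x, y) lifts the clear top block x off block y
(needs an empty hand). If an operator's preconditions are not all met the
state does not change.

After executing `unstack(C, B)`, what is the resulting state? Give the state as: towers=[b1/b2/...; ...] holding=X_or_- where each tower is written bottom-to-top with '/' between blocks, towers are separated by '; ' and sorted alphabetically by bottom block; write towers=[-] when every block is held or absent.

before: towers=[A; B/C; D/G/E; F] holding=-
pre[unstack(C, B)]: on(C,B) ✓, clear(C) ✓, handempty ✓
all met → apply unstack(C, B)
after:  towers=[A; B; D/G/E; F] holding=C

towers=[A; B; D/G/E; F] holding=C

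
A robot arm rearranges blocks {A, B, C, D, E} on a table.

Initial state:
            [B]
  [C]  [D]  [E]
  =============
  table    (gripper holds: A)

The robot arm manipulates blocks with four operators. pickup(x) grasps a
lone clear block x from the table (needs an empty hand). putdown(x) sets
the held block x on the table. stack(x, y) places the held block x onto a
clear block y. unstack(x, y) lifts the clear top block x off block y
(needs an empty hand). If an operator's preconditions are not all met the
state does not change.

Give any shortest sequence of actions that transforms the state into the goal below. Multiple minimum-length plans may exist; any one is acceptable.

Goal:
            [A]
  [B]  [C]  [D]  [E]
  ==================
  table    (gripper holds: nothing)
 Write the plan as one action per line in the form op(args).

stack(A, D)
unstack(B, E)
putdown(B)

step 1 (stack(A, D)): towers=[C; D/A; E/B] holding=-
step 2 (unstack(B, E)): towers=[C; D/A; E] holding=B
step 3 (putdown(B)): towers=[B; C; D/A; E] holding=-
goal check: towers=[B; C; D/A; E] holding=- — reached (length 3, optimal by BFS)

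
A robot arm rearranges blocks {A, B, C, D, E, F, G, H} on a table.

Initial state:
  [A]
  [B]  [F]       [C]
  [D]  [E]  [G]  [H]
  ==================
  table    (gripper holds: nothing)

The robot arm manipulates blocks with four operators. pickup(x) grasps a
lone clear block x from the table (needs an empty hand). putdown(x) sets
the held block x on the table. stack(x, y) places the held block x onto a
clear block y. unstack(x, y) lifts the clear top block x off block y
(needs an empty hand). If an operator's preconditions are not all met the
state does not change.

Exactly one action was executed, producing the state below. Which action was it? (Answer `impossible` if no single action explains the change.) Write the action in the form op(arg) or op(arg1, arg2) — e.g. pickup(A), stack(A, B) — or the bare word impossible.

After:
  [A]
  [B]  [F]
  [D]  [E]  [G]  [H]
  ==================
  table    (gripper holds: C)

unstack(C, H)

target: towers=[D/B/A; E/F; G; H] holding=C
         pickup(G) → towers=[D/B/A; E/F; H/C] holding=G
     unstack(A, B) → towers=[D/B; E/F; G; H/C] holding=A
     unstack(F, E) → towers=[D/B/A; E; G; H/C] holding=F
     unstack(C, H) → towers=[D/B/A; E/F; G; H] holding=C  ← match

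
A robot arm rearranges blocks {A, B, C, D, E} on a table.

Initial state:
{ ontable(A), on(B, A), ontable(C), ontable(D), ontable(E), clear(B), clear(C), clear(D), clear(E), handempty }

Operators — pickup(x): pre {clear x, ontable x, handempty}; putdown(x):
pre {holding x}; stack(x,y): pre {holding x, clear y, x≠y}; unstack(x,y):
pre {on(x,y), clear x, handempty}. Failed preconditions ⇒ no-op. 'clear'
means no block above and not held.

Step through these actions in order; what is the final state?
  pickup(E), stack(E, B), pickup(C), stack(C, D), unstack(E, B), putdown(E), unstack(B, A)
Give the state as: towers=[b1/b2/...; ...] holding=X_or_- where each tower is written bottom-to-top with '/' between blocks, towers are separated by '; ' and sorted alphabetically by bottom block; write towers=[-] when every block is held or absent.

towers=[A; D/C; E] holding=B

step 1 (pickup(E)): towers=[A/B; C; D] holding=E
step 2 (stack(E, B)): towers=[A/B/E; C; D] holding=-
step 3 (pickup(C)): towers=[A/B/E; D] holding=C
step 4 (stack(C, D)): towers=[A/B/E; D/C] holding=-
step 5 (unstack(E, B)): towers=[A/B; D/C] holding=E
step 6 (putdown(E)): towers=[A/B; D/C; E] holding=-
step 7 (unstack(B, A)): towers=[A; D/C; E] holding=B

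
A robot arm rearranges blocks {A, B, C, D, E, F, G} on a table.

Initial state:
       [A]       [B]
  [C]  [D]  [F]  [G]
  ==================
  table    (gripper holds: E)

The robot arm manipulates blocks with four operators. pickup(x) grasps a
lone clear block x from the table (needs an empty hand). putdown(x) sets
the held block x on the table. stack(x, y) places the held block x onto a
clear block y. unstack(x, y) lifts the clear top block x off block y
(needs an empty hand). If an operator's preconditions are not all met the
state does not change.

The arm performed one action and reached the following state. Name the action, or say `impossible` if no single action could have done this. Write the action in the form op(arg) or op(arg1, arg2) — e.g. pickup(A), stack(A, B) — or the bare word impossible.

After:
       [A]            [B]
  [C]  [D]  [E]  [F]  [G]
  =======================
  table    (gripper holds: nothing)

target: towers=[C; D/A; E; F; G/B] holding=-
        putdown(E) → towers=[C; D/A; E; F; G/B] holding=-  ← match
       stack(E, B) → towers=[C; D/A; F; G/B/E] holding=-
       stack(E, F) → towers=[C; D/A; F/E; G/B] holding=-
       stack(E, A) → towers=[C; D/A/E; F; G/B] holding=-
       stack(E, C) → towers=[C/E; D/A; F; G/B] holding=-

putdown(E)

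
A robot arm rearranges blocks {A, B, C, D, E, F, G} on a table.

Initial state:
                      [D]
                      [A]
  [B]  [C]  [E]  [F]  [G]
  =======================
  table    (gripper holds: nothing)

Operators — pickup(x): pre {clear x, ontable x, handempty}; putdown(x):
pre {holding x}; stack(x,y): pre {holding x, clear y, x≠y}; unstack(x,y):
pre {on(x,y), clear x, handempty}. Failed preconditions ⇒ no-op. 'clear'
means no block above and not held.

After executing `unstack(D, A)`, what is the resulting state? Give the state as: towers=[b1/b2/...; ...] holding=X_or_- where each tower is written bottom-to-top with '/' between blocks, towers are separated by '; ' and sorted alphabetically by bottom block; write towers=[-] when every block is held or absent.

before: towers=[B; C; E; F; G/A/D] holding=-
pre[unstack(D, A)]: on(D,A) ok, clear(D) ok, handempty ok
all met → apply unstack(D, A)
after:  towers=[B; C; E; F; G/A] holding=D

towers=[B; C; E; F; G/A] holding=D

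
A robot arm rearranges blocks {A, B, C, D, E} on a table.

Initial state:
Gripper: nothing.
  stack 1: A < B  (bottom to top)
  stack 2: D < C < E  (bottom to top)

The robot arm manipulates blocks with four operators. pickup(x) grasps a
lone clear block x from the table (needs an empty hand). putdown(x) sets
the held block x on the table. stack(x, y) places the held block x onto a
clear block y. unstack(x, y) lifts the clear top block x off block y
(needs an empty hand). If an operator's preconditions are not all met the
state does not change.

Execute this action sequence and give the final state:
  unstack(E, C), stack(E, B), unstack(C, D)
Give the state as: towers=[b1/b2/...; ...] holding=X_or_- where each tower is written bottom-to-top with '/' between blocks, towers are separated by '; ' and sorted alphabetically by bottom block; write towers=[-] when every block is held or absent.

towers=[A/B/E; D] holding=C

step 1 (unstack(E, C)): towers=[A/B; D/C] holding=E
step 2 (stack(E, B)): towers=[A/B/E; D/C] holding=-
step 3 (unstack(C, D)): towers=[A/B/E; D] holding=C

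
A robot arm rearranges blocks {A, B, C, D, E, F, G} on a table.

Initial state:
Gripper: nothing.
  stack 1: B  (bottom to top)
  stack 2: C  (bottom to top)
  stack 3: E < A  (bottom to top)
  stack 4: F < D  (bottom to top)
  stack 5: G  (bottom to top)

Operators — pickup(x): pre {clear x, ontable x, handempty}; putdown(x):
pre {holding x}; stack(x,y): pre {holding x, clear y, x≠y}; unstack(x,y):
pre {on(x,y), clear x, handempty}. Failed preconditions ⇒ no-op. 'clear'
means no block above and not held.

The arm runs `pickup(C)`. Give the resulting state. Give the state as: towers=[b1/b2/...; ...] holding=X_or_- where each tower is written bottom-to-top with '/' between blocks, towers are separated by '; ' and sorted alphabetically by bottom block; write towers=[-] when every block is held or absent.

towers=[B; E/A; F/D; G] holding=C

before: towers=[B; C; E/A; F/D; G] holding=-
pre[pickup(C)]: clear(C) yes, ontable(C) yes, handempty yes
all met → apply pickup(C)
after:  towers=[B; E/A; F/D; G] holding=C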